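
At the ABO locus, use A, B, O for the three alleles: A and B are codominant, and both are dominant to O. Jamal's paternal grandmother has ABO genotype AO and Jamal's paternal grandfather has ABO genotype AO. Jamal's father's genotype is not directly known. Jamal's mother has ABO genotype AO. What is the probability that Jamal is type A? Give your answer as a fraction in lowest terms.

Jamal's father's ABO genotype from AO × AO: 1/4 AA, 1/2 AO, 1/4 OO.
Crossing each possibility with the mother AO and summing P(type A): 1/4·1 + 1/2·3/4 + 1/4·1/2 = 3/4.

3/4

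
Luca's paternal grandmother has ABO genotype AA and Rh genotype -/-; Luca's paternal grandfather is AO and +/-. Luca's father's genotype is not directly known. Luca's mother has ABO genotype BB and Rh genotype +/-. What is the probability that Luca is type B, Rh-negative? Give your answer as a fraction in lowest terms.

Luca's father's ABO genotype from AA × AO: 1/2 AA, 1/2 AO.
Crossing each possibility with the mother BB and summing P(type B): 1/2·0 + 1/2·1/2 = 1/4.
Similarly for Rh via the father's Rh distribution: P(Rh-) = 3/8.
Independent loci: 1/4 × 3/8 = 3/32.

3/32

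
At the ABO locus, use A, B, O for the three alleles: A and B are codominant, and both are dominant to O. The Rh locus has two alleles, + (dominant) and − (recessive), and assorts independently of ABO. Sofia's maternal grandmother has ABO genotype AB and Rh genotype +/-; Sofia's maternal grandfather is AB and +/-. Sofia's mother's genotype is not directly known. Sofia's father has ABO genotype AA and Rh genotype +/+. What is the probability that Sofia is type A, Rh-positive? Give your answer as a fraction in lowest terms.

1/2

Sofia's mother's ABO genotype from AB × AB: 1/4 AA, 1/2 AB, 1/4 BB.
Crossing each possibility with the father AA and summing P(type A): 1/4·1 + 1/2·1/2 + 1/4·0 = 1/2.
Similarly for Rh via the mother's Rh distribution: P(Rh+) = 1.
Independent loci: 1/2 × 1 = 1/2.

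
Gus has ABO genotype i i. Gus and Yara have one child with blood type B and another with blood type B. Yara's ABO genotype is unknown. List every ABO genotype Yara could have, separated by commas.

I^A I^B, I^B I^B, I^B i

For each candidate genotype of Yara, check whether crossing it with i i can produce every observed child phenotype.
  I^A I^A → possible child types {A} ✗
  I^A I^B → possible child types {A, B} ✓
  I^A i → possible child types {O, A} ✗
  I^B I^B → possible child types {B} ✓
  I^B i → possible child types {O, B} ✓
  i i → possible child types {O} ✗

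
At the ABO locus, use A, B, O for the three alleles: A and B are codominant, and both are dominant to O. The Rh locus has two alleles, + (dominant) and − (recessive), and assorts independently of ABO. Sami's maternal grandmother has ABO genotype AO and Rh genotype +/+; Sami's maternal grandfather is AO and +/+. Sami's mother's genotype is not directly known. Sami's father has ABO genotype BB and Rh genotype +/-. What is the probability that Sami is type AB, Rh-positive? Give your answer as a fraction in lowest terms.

1/2

Sami's mother's ABO genotype from AO × AO: 1/4 AA, 1/2 AO, 1/4 OO.
Crossing each possibility with the father BB and summing P(type AB): 1/4·1 + 1/2·1/2 + 1/4·0 = 1/2.
Similarly for Rh via the mother's Rh distribution: P(Rh+) = 1.
Independent loci: 1/2 × 1 = 1/2.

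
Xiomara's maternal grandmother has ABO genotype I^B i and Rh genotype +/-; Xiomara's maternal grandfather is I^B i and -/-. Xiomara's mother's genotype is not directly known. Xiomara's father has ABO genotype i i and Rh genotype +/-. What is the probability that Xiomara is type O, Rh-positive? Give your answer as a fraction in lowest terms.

Xiomara's mother's ABO genotype from I^B i × I^B i: 1/4 I^B I^B, 1/2 I^B i, 1/4 i i.
Crossing each possibility with the father i i and summing P(type O): 1/4·0 + 1/2·1/2 + 1/4·1 = 1/2.
Similarly for Rh via the mother's Rh distribution: P(Rh+) = 5/8.
Independent loci: 1/2 × 5/8 = 5/16.

5/16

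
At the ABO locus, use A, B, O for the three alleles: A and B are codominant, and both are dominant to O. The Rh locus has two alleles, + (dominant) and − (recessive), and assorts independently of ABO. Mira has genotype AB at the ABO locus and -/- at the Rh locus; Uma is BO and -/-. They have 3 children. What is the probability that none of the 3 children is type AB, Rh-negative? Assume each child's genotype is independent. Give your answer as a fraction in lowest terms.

27/64

ABO cross AB × BO → 1/4 A, 1/2 B, 1/4 AB.
Rh cross -/- × -/- → 1 Rh-; so P(type AB, Rh-negative) = 1/4 × 1 = 1/4 per child.
P(not type AB, Rh-negative) = 3/4 for one child; (3/4)^3 = 27/64.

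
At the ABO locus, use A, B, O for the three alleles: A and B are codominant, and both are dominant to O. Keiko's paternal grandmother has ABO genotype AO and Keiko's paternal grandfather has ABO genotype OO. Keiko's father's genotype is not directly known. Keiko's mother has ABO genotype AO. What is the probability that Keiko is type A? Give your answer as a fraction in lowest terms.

Keiko's father's ABO genotype from AO × OO: 1/2 AO, 1/2 OO.
Crossing each possibility with the mother AO and summing P(type A): 1/2·3/4 + 1/2·1/2 = 5/8.

5/8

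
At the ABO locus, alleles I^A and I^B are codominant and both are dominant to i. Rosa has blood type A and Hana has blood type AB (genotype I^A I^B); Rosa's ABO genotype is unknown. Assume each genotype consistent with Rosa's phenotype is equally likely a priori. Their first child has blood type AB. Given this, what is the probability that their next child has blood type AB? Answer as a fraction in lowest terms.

5/12

Possible genotypes: Rosa ∈ {I^A I^A, I^A i}; Hana ∈ {I^A I^B}.
Weight each parental genotype pair by prior × P(type-AB child):
  I^A I^A × I^A I^B: posterior weight 2/3; P(next child type AB) = 1/2.
  I^A i × I^A I^B: posterior weight 1/3; P(next child type AB) = 1/4.
Weighted sum = 5/12.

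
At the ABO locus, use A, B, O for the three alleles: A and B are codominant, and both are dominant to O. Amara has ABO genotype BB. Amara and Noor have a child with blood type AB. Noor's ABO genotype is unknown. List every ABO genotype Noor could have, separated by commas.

For each candidate genotype of Noor, check whether crossing it with BB can produce every observed child phenotype.
  AA → possible child types {AB} ✓
  AB → possible child types {B, AB} ✓
  AO → possible child types {B, AB} ✓
  BB → possible child types {B} ✗
  BO → possible child types {B} ✗
  OO → possible child types {B} ✗

AA, AB, AO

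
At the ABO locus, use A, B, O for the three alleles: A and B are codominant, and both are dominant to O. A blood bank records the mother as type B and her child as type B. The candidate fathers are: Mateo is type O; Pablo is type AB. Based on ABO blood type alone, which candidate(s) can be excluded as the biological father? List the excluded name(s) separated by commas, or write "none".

A candidate is excluded only if no genotype consistent with his phenotype could produce a type B child with a type B mother.
Every candidate has at least one consistent genotype combination, so none can be excluded.

none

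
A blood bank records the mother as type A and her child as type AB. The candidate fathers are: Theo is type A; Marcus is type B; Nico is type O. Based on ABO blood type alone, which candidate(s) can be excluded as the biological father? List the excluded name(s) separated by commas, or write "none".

Theo, Nico

A candidate is excluded only if no genotype consistent with his phenotype could produce a type AB child with a type A mother.
Theo (type A): no genotype consistent with that phenotype can produce a type-AB child with a type-A mother.
Nico (type O): no genotype consistent with that phenotype can produce a type-AB child with a type-A mother.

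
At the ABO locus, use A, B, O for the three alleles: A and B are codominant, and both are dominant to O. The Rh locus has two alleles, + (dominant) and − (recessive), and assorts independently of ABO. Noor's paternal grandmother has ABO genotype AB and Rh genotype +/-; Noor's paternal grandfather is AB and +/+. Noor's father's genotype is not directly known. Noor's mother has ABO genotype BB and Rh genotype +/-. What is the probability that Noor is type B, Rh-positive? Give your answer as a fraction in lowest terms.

Noor's father's ABO genotype from AB × AB: 1/4 AA, 1/2 AB, 1/4 BB.
Crossing each possibility with the mother BB and summing P(type B): 1/4·0 + 1/2·1/2 + 1/4·1 = 1/2.
Similarly for Rh via the father's Rh distribution: P(Rh+) = 7/8.
Independent loci: 1/2 × 7/8 = 7/16.

7/16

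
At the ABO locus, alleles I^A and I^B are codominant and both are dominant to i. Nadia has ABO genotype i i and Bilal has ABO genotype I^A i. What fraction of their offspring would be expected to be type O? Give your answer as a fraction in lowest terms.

ABO cross i i × I^A i → offspring phenotypes: 1/2 O, 1/2 A.
So P(type O) = 1/2.

1/2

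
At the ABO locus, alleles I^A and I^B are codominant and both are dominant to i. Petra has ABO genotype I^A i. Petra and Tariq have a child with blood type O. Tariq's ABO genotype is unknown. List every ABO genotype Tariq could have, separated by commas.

For each candidate genotype of Tariq, check whether crossing it with I^A i can produce every observed child phenotype.
  I^A I^A → possible child types {A} ✗
  I^A I^B → possible child types {A, B, AB} ✗
  I^A i → possible child types {O, A} ✓
  I^B I^B → possible child types {B, AB} ✗
  I^B i → possible child types {O, A, B, AB} ✓
  i i → possible child types {O, A} ✓

I^A i, I^B i, i i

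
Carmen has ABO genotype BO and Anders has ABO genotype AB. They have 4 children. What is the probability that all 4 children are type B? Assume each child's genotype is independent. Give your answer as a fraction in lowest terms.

ABO cross BO × AB → 1/4 A, 1/2 B, 1/4 AB.
So P(type B) = 1/2 per child.
All 4 independent: (1/2)^4 = 1/16.

1/16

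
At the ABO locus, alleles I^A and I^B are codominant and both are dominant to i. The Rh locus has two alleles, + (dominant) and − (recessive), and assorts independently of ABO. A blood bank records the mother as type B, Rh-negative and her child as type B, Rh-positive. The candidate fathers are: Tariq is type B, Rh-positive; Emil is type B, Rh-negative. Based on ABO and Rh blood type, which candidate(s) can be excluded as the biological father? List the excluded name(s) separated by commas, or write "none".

A candidate is excluded only if no genotype consistent with his phenotype could produce a type B, Rh-positive child with a type B, Rh-negative mother.
Emil (type B, Rh-): no genotype consistent with that phenotype can produce a type-B Rh+ child with a type-B mother.

Emil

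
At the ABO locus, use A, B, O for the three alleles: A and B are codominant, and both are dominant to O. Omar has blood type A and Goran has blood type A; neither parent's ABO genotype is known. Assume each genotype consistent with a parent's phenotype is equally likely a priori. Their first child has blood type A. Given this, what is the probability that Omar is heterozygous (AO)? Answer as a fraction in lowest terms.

Possible genotypes: Omar ∈ {AA, AO}; Goran ∈ {AA, AO}.
Weight each parental genotype pair by prior × P(type-A child):
  AA × AA: posterior weight 4/15.
  AA × AO: posterior weight 4/15.
  AO × AA: posterior weight 4/15.
  AO × AO: posterior weight 1/5.
Sum the posterior weight over pairs where Omar is AO: 7/15.

7/15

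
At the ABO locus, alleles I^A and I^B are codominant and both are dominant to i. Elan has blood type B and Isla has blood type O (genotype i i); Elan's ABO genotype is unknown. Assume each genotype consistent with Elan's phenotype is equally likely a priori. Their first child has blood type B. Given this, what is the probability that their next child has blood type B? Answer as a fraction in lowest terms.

5/6

Possible genotypes: Elan ∈ {I^B I^B, I^B i}; Isla ∈ {i i}.
Weight each parental genotype pair by prior × P(type-B child):
  I^B I^B × i i: posterior weight 2/3; P(next child type B) = 1.
  I^B i × i i: posterior weight 1/3; P(next child type B) = 1/2.
Weighted sum = 5/6.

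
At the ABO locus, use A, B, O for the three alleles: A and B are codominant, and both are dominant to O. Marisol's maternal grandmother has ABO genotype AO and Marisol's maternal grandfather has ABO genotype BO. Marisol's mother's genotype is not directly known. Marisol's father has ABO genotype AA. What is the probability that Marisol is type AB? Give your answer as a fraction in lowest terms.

1/4

Marisol's mother's ABO genotype from AO × BO: 1/4 AB, 1/4 AO, 1/4 BO, 1/4 OO.
Crossing each possibility with the father AA and summing P(type AB): 1/4·1/2 + 1/4·0 + 1/4·1/2 + 1/4·0 = 1/4.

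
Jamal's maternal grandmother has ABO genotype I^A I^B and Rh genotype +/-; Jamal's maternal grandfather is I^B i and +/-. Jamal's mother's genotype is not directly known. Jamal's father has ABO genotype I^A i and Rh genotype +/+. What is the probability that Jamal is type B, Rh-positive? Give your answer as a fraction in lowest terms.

1/4

Jamal's mother's ABO genotype from I^A I^B × I^B i: 1/4 I^A I^B, 1/4 I^A i, 1/4 I^B I^B, 1/4 I^B i.
Crossing each possibility with the father I^A i and summing P(type B): 1/4·1/4 + 1/4·0 + 1/4·1/2 + 1/4·1/4 = 1/4.
Similarly for Rh via the mother's Rh distribution: P(Rh+) = 1.
Independent loci: 1/4 × 1 = 1/4.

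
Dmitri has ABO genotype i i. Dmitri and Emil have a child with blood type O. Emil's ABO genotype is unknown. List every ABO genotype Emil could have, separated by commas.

For each candidate genotype of Emil, check whether crossing it with i i can produce every observed child phenotype.
  I^A I^A → possible child types {A} ✗
  I^A I^B → possible child types {A, B} ✗
  I^A i → possible child types {O, A} ✓
  I^B I^B → possible child types {B} ✗
  I^B i → possible child types {O, B} ✓
  i i → possible child types {O} ✓

I^A i, I^B i, i i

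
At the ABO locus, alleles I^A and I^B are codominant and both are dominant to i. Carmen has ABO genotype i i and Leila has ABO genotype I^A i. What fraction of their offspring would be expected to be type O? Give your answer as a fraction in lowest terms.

1/2

ABO cross i i × I^A i → offspring phenotypes: 1/2 O, 1/2 A.
So P(type O) = 1/2.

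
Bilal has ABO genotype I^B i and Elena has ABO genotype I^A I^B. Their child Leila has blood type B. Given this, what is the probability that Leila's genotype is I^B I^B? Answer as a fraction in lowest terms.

1/2

Cross I^B i × I^A I^B → 1/4 I^A I^B, 1/4 I^A i, 1/4 I^B I^B, 1/4 I^B i.
Type-B genotypes among offspring: I^B I^B (1/4), I^B i (1/4); total 1/2.
P(I^B I^B | type B) = (1/4) / (1/2) = 1/2.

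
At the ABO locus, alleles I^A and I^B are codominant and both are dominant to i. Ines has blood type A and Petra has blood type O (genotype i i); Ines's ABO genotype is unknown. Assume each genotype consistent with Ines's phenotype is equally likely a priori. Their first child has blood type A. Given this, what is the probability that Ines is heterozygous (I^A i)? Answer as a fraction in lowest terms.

Possible genotypes: Ines ∈ {I^A I^A, I^A i}; Petra ∈ {i i}.
Weight each parental genotype pair by prior × P(type-A child):
  I^A I^A × i i: posterior weight 2/3.
  I^A i × i i: posterior weight 1/3.
Sum the posterior weight over pairs where Ines is I^A i: 1/3.

1/3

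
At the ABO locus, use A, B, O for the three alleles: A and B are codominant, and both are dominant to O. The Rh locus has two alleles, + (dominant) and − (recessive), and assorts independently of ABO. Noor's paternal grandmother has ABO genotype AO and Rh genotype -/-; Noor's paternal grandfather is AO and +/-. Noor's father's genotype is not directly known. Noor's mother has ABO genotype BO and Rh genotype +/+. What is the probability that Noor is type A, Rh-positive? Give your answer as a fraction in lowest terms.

Noor's father's ABO genotype from AO × AO: 1/4 AA, 1/2 AO, 1/4 OO.
Crossing each possibility with the mother BO and summing P(type A): 1/4·1/2 + 1/2·1/4 + 1/4·0 = 1/4.
Similarly for Rh via the father's Rh distribution: P(Rh+) = 1.
Independent loci: 1/4 × 1 = 1/4.

1/4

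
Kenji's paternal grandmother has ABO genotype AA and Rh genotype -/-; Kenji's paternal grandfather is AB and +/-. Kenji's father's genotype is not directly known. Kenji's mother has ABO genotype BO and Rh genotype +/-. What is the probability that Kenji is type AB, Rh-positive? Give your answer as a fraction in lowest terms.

Kenji's father's ABO genotype from AA × AB: 1/2 AA, 1/2 AB.
Crossing each possibility with the mother BO and summing P(type AB): 1/2·1/2 + 1/2·1/4 = 3/8.
Similarly for Rh via the father's Rh distribution: P(Rh+) = 5/8.
Independent loci: 3/8 × 5/8 = 15/64.

15/64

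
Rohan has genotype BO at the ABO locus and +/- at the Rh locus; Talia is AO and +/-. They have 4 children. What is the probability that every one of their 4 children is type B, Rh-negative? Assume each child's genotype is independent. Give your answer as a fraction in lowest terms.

1/65536

ABO cross BO × AO → 1/4 O, 1/4 A, 1/4 B, 1/4 AB.
Rh cross +/- × +/- → 3/4 Rh+, 1/4 Rh-; so P(type B, Rh-negative) = 1/4 × 1/4 = 1/16 per child.
All 4 independent: (1/16)^4 = 1/65536.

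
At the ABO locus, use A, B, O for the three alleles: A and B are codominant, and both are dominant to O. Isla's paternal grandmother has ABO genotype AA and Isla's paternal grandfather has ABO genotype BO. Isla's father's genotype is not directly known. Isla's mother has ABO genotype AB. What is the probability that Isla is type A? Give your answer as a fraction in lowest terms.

Isla's father's ABO genotype from AA × BO: 1/2 AB, 1/2 AO.
Crossing each possibility with the mother AB and summing P(type A): 1/2·1/4 + 1/2·1/2 = 3/8.

3/8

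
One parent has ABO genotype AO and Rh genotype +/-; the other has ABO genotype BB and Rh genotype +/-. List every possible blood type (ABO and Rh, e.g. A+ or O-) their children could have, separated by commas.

Gametes from AO × BB give offspring ABO genotypes AB, BO, i.e. phenotypes B, AB.
Rh cross +/- × +/- → phenotypes Rh+, Rh-.
Combining independently: B+, B-, AB+, AB-.

B+, B-, AB+, AB-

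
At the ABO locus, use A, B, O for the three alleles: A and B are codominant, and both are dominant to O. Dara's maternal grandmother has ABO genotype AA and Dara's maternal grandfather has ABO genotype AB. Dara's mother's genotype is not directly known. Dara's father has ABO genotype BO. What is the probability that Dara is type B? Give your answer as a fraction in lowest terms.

1/4

Dara's mother's ABO genotype from AA × AB: 1/2 AA, 1/2 AB.
Crossing each possibility with the father BO and summing P(type B): 1/2·0 + 1/2·1/2 = 1/4.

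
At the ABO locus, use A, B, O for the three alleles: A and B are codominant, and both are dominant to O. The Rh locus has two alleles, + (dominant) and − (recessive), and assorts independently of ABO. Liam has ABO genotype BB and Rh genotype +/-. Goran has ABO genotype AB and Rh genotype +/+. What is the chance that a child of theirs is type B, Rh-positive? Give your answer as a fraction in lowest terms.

1/2

ABO cross BB × AB → offspring phenotypes: 1/2 B, 1/2 AB.
Rh cross +/- × +/+ → 1 Rh+.
Independent loci: P(type B, Rh-positive) = 1/2 × 1 = 1/2.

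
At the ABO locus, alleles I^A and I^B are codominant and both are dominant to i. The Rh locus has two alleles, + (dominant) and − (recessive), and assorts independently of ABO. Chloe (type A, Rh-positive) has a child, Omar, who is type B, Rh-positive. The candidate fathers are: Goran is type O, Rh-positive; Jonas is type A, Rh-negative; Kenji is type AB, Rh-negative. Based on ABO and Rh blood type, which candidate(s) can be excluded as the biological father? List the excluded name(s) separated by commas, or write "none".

Goran, Jonas

A candidate is excluded only if no genotype consistent with his phenotype could produce a type B, Rh-positive child with a type A, Rh-positive mother.
Goran (type O, Rh+): no genotype consistent with that phenotype can produce a type-B Rh+ child with a type-A mother.
Jonas (type A, Rh-): no genotype consistent with that phenotype can produce a type-B Rh+ child with a type-A mother.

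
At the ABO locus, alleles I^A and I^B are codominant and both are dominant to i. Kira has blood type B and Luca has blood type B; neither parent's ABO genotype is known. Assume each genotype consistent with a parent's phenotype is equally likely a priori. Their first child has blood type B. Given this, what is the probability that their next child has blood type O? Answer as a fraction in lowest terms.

1/20

Possible genotypes: Kira ∈ {I^B I^B, I^B i}; Luca ∈ {I^B I^B, I^B i}.
Weight each parental genotype pair by prior × P(type-B child):
  I^B I^B × I^B I^B: posterior weight 4/15; P(next child type O) = 0.
  I^B I^B × I^B i: posterior weight 4/15; P(next child type O) = 0.
  I^B i × I^B I^B: posterior weight 4/15; P(next child type O) = 0.
  I^B i × I^B i: posterior weight 1/5; P(next child type O) = 1/4.
Weighted sum = 1/20.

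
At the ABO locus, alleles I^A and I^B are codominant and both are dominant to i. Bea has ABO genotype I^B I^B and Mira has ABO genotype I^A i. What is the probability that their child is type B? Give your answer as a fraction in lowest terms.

1/2

ABO cross I^B I^B × I^A i → offspring phenotypes: 1/2 B, 1/2 AB.
So P(type B) = 1/2.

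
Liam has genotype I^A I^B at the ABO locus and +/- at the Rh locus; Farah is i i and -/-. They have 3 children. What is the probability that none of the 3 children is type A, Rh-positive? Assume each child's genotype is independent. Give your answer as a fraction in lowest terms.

27/64

ABO cross I^A I^B × i i → 1/2 A, 1/2 B.
Rh cross +/- × -/- → 1/2 Rh+, 1/2 Rh-; so P(type A, Rh-positive) = 1/2 × 1/2 = 1/4 per child.
P(not type A, Rh-positive) = 3/4 for one child; (3/4)^3 = 27/64.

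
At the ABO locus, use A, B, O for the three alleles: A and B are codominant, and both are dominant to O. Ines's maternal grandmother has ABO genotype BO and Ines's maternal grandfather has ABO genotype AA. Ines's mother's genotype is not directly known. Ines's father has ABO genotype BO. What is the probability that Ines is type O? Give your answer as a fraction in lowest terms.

1/8

Ines's mother's ABO genotype from BO × AA: 1/2 AB, 1/2 AO.
Crossing each possibility with the father BO and summing P(type O): 1/2·0 + 1/2·1/4 = 1/8.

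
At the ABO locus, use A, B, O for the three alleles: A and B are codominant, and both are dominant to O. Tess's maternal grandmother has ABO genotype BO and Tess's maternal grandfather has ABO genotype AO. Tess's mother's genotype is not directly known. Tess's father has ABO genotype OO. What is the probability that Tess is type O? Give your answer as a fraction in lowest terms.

Tess's mother's ABO genotype from BO × AO: 1/4 AB, 1/4 AO, 1/4 BO, 1/4 OO.
Crossing each possibility with the father OO and summing P(type O): 1/4·0 + 1/4·1/2 + 1/4·1/2 + 1/4·1 = 1/2.

1/2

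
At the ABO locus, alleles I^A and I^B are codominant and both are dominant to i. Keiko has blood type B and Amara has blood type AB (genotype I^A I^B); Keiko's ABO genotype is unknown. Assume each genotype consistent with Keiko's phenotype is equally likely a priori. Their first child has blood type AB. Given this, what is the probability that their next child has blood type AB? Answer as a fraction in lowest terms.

5/12

Possible genotypes: Keiko ∈ {I^B I^B, I^B i}; Amara ∈ {I^A I^B}.
Weight each parental genotype pair by prior × P(type-AB child):
  I^B I^B × I^A I^B: posterior weight 2/3; P(next child type AB) = 1/2.
  I^B i × I^A I^B: posterior weight 1/3; P(next child type AB) = 1/4.
Weighted sum = 5/12.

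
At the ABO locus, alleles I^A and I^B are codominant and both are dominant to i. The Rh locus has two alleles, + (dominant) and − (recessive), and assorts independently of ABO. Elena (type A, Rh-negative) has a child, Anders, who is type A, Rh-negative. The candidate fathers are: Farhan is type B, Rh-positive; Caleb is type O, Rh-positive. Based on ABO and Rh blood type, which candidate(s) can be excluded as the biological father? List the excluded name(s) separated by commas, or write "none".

A candidate is excluded only if no genotype consistent with his phenotype could produce a type A, Rh-negative child with a type A, Rh-negative mother.
Every candidate has at least one consistent genotype combination, so none can be excluded.

none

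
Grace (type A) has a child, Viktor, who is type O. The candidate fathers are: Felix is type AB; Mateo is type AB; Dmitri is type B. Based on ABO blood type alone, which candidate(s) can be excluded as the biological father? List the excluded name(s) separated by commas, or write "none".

A candidate is excluded only if no genotype consistent with his phenotype could produce a type O child with a type A mother.
Felix (type AB): no genotype consistent with that phenotype can produce a type-O child with a type-A mother.
Mateo (type AB): no genotype consistent with that phenotype can produce a type-O child with a type-A mother.

Felix, Mateo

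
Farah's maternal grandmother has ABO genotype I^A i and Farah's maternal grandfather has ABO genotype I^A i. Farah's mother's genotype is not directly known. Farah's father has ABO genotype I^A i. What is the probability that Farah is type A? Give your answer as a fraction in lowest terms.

Farah's mother's ABO genotype from I^A i × I^A i: 1/4 I^A I^A, 1/2 I^A i, 1/4 i i.
Crossing each possibility with the father I^A i and summing P(type A): 1/4·1 + 1/2·3/4 + 1/4·1/2 = 3/4.

3/4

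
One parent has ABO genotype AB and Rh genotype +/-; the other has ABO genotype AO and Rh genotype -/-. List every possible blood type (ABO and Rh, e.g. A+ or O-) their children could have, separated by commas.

Gametes from AB × AO give offspring ABO genotypes AA, AB, AO, BO, i.e. phenotypes A, B, AB.
Rh cross +/- × -/- → phenotypes Rh+, Rh-.
Combining independently: A+, A-, B+, B-, AB+, AB-.

A+, A-, B+, B-, AB+, AB-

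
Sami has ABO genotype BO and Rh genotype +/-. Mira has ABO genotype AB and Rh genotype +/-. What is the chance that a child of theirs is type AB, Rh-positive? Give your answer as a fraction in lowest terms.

3/16

ABO cross BO × AB → offspring phenotypes: 1/4 A, 1/2 B, 1/4 AB.
Rh cross +/- × +/- → 3/4 Rh+, 1/4 Rh-.
Independent loci: P(type AB, Rh-positive) = 1/4 × 3/4 = 3/16.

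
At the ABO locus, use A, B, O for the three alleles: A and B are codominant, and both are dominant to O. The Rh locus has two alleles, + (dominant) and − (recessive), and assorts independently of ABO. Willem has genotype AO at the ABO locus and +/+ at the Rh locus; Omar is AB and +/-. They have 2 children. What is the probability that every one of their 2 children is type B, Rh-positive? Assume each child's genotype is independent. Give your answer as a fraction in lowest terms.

ABO cross AO × AB → 1/2 A, 1/4 B, 1/4 AB.
Rh cross +/+ × +/- → 1 Rh+; so P(type B, Rh-positive) = 1/4 × 1 = 1/4 per child.
All 2 independent: (1/4)^2 = 1/16.

1/16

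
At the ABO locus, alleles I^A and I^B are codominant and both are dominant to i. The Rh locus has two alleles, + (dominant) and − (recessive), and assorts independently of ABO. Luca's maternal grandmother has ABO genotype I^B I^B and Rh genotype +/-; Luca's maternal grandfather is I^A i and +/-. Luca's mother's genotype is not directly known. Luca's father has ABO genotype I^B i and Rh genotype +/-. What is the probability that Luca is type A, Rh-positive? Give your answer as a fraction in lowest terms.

3/32

Luca's mother's ABO genotype from I^B I^B × I^A i: 1/2 I^A I^B, 1/2 I^B i.
Crossing each possibility with the father I^B i and summing P(type A): 1/2·1/4 + 1/2·0 = 1/8.
Similarly for Rh via the mother's Rh distribution: P(Rh+) = 3/4.
Independent loci: 1/8 × 3/4 = 3/32.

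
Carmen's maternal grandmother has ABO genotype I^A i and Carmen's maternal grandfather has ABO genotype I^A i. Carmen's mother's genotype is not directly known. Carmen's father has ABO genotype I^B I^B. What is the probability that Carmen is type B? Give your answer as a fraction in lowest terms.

1/2

Carmen's mother's ABO genotype from I^A i × I^A i: 1/4 I^A I^A, 1/2 I^A i, 1/4 i i.
Crossing each possibility with the father I^B I^B and summing P(type B): 1/4·0 + 1/2·1/2 + 1/4·1 = 1/2.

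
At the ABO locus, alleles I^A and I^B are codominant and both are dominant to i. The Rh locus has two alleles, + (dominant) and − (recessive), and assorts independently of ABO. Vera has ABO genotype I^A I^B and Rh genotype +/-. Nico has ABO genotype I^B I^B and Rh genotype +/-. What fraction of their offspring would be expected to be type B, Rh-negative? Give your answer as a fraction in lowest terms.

ABO cross I^A I^B × I^B I^B → offspring phenotypes: 1/2 B, 1/2 AB.
Rh cross +/- × +/- → 3/4 Rh+, 1/4 Rh-.
Independent loci: P(type B, Rh-negative) = 1/2 × 1/4 = 1/8.

1/8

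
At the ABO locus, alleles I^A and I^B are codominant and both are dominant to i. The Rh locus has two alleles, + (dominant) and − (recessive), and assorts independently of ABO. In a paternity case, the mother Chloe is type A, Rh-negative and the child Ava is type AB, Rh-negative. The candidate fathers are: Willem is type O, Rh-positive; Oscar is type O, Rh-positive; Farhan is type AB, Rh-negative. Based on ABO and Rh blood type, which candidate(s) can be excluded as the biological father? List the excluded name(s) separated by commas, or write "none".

A candidate is excluded only if no genotype consistent with his phenotype could produce a type AB, Rh-negative child with a type A, Rh-negative mother.
Willem (type O, Rh+): no genotype consistent with that phenotype can produce a type-AB Rh- child with a type-A mother.
Oscar (type O, Rh+): no genotype consistent with that phenotype can produce a type-AB Rh- child with a type-A mother.

Willem, Oscar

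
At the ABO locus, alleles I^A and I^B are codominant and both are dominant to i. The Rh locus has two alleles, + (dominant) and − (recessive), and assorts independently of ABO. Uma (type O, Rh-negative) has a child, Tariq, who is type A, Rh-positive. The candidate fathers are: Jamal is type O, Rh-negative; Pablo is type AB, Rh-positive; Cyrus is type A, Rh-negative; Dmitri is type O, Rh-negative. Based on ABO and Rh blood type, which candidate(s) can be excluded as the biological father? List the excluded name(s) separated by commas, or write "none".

A candidate is excluded only if no genotype consistent with his phenotype could produce a type A, Rh-positive child with a type O, Rh-negative mother.
Jamal (type O, Rh-): no genotype consistent with that phenotype can produce a type-A Rh+ child with a type-O mother.
Cyrus (type A, Rh-): no genotype consistent with that phenotype can produce a type-A Rh+ child with a type-O mother.
Dmitri (type O, Rh-): no genotype consistent with that phenotype can produce a type-A Rh+ child with a type-O mother.

Jamal, Cyrus, Dmitri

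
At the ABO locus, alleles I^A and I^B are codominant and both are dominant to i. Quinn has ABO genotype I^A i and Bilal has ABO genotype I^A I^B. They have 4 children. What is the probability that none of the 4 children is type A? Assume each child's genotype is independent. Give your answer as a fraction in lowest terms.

1/16

ABO cross I^A i × I^A I^B → 1/2 A, 1/4 B, 1/4 AB.
So P(type A) = 1/2 per child.
P(not type A) = 1/2 for one child; (1/2)^4 = 1/16.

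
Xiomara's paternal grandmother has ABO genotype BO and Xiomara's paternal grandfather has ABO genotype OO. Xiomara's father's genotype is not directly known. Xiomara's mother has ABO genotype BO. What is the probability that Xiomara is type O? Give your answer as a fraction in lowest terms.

Xiomara's father's ABO genotype from BO × OO: 1/2 BO, 1/2 OO.
Crossing each possibility with the mother BO and summing P(type O): 1/2·1/4 + 1/2·1/2 = 3/8.

3/8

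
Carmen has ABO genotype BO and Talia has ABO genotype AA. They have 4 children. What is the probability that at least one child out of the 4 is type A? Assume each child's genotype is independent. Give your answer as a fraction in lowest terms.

15/16

ABO cross BO × AA → 1/2 A, 1/2 AB.
So P(type A) = 1/2 per child.
P(none) = (1/2)^4 = 1/16; P(at least one) = 1 − 1/16 = 15/16.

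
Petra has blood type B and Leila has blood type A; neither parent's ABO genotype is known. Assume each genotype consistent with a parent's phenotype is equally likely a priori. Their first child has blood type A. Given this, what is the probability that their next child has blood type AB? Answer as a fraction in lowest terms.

Possible genotypes: Petra ∈ {I^B I^B, I^B i}; Leila ∈ {I^A I^A, I^A i}.
Weight each parental genotype pair by prior × P(type-A child):
  I^B i × I^A I^A: posterior weight 2/3; P(next child type AB) = 1/2.
  I^B i × I^A i: posterior weight 1/3; P(next child type AB) = 1/4.
Weighted sum = 5/12.

5/12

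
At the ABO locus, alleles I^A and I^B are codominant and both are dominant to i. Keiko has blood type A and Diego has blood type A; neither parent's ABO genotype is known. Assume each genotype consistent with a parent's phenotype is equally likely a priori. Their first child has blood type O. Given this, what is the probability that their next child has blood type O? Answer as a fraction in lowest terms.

Possible genotypes: Keiko ∈ {I^A I^A, I^A i}; Diego ∈ {I^A I^A, I^A i}.
Weight each parental genotype pair by prior × P(type-O child):
  I^A i × I^A i: posterior weight 1; P(next child type O) = 1/4.
Weighted sum = 1/4.

1/4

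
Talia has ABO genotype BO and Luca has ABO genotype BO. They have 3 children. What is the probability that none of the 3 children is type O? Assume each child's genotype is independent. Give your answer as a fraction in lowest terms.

ABO cross BO × BO → 1/4 O, 3/4 B.
So P(type O) = 1/4 per child.
P(not type O) = 3/4 for one child; (3/4)^3 = 27/64.

27/64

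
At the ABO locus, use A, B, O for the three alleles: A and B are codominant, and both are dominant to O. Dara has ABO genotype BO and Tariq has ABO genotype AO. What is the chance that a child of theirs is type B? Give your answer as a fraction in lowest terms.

1/4

ABO cross BO × AO → offspring phenotypes: 1/4 O, 1/4 A, 1/4 B, 1/4 AB.
So P(type B) = 1/4.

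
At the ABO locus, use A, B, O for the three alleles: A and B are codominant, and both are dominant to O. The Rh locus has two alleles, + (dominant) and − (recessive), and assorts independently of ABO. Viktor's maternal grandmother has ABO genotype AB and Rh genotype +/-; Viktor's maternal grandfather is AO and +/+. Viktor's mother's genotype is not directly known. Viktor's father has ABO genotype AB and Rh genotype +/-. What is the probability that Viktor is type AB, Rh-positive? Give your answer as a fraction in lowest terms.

Viktor's mother's ABO genotype from AB × AO: 1/4 AA, 1/4 AB, 1/4 AO, 1/4 BO.
Crossing each possibility with the father AB and summing P(type AB): 1/4·1/2 + 1/4·1/2 + 1/4·1/4 + 1/4·1/4 = 3/8.
Similarly for Rh via the mother's Rh distribution: P(Rh+) = 7/8.
Independent loci: 3/8 × 7/8 = 21/64.

21/64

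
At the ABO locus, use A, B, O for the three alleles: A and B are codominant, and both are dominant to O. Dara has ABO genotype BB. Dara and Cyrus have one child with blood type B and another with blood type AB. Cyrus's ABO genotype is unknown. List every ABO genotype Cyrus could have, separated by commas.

AB, AO

For each candidate genotype of Cyrus, check whether crossing it with BB can produce every observed child phenotype.
  AA → possible child types {AB} ✗
  AB → possible child types {B, AB} ✓
  AO → possible child types {B, AB} ✓
  BB → possible child types {B} ✗
  BO → possible child types {B} ✗
  OO → possible child types {B} ✗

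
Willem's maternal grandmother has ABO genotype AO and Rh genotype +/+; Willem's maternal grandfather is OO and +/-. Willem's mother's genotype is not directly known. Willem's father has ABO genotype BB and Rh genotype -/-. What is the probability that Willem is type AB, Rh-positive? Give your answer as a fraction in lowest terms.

3/16

Willem's mother's ABO genotype from AO × OO: 1/2 AO, 1/2 OO.
Crossing each possibility with the father BB and summing P(type AB): 1/2·1/2 + 1/2·0 = 1/4.
Similarly for Rh via the mother's Rh distribution: P(Rh+) = 3/4.
Independent loci: 1/4 × 3/4 = 3/16.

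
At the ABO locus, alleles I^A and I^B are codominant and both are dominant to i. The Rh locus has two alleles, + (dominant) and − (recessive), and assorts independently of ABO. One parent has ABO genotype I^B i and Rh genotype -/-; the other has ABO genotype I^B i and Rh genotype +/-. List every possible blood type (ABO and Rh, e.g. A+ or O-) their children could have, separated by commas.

O+, O-, B+, B-

Gametes from I^B i × I^B i give offspring ABO genotypes I^B I^B, I^B i, i i, i.e. phenotypes O, B.
Rh cross -/- × +/- → phenotypes Rh+, Rh-.
Combining independently: O+, O-, B+, B-.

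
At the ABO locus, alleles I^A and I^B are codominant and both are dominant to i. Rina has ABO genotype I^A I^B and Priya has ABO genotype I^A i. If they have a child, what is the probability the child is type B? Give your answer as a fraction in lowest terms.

1/4

ABO cross I^A I^B × I^A i → offspring phenotypes: 1/2 A, 1/4 B, 1/4 AB.
So P(type B) = 1/4.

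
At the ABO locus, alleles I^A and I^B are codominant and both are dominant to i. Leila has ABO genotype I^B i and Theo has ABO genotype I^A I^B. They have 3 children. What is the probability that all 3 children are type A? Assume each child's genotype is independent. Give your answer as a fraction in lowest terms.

ABO cross I^B i × I^A I^B → 1/4 A, 1/2 B, 1/4 AB.
So P(type A) = 1/4 per child.
All 3 independent: (1/4)^3 = 1/64.

1/64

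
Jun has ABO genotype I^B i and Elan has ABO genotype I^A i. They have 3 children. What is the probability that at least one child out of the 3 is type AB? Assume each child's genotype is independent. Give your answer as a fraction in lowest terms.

ABO cross I^B i × I^A i → 1/4 O, 1/4 A, 1/4 B, 1/4 AB.
So P(type AB) = 1/4 per child.
P(none) = (3/4)^3 = 27/64; P(at least one) = 1 − 27/64 = 37/64.

37/64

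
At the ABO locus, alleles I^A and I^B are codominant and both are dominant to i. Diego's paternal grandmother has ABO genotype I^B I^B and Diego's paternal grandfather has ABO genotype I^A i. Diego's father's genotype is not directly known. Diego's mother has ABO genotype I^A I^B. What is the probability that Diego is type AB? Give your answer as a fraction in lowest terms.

Diego's father's ABO genotype from I^B I^B × I^A i: 1/2 I^A I^B, 1/2 I^B i.
Crossing each possibility with the mother I^A I^B and summing P(type AB): 1/2·1/2 + 1/2·1/4 = 3/8.

3/8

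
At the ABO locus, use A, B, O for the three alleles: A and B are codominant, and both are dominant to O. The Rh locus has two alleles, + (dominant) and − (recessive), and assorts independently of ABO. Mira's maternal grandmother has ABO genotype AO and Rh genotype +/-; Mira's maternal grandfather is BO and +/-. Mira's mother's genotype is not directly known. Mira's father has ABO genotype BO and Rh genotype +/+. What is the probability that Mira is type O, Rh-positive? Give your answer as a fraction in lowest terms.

1/4

Mira's mother's ABO genotype from AO × BO: 1/4 AB, 1/4 AO, 1/4 BO, 1/4 OO.
Crossing each possibility with the father BO and summing P(type O): 1/4·0 + 1/4·1/4 + 1/4·1/4 + 1/4·1/2 = 1/4.
Similarly for Rh via the mother's Rh distribution: P(Rh+) = 1.
Independent loci: 1/4 × 1 = 1/4.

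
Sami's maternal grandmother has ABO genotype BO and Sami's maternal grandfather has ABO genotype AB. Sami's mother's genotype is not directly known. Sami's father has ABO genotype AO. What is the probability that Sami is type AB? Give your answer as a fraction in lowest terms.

1/4

Sami's mother's ABO genotype from BO × AB: 1/4 AB, 1/4 AO, 1/4 BB, 1/4 BO.
Crossing each possibility with the father AO and summing P(type AB): 1/4·1/4 + 1/4·0 + 1/4·1/2 + 1/4·1/4 = 1/4.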